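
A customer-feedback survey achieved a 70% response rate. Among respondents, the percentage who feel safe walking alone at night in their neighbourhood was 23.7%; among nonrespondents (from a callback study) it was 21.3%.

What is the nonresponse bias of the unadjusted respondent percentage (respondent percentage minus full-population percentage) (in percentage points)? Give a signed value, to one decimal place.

Nonresponse fraction = 1 − 0.7 = 0.3.
Bias = (nonresponse fraction) × (respondent percentage − nonrespondent percentage)
     = 0.3 × (23.7 − 21.3) = 0.3 × 2.4 = 0.72.

+0.7 percentage points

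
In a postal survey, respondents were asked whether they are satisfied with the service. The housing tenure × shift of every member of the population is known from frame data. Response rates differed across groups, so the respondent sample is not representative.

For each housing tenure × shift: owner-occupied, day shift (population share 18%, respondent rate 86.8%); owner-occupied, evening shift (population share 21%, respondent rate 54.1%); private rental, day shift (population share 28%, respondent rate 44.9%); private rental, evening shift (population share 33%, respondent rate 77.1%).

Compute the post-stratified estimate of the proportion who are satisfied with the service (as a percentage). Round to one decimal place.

Post-stratification weights by population share, not respondent share:
  owner-occupied, day shift: 0.18 × 86.8 = 15.624
  owner-occupied, evening shift: 0.21 × 54.1 = 11.361
  private rental, day shift: 0.28 × 44.9 = 12.572
  private rental, evening shift: 0.33 × 77.1 = 25.443
Post-stratified estimate = 65 → 65.0%.

65.0%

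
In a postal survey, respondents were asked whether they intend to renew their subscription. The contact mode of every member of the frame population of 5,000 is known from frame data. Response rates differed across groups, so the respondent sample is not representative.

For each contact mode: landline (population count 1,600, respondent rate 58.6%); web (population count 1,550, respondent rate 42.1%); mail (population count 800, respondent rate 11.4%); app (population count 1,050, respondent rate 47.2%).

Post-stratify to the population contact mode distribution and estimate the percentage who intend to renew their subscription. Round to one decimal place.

Each cell contributes population-share × respondent value:
  landline: (1,600/5,000) × 58.6 = 18.752
  web: (1,550/5,000) × 42.1 = 13.051
  mail: (800/5,000) × 11.4 = 1.824
  app: (1,050/5,000) × 47.2 = 9.912
Post-stratified estimate = 43.539 → 43.5%.

43.5%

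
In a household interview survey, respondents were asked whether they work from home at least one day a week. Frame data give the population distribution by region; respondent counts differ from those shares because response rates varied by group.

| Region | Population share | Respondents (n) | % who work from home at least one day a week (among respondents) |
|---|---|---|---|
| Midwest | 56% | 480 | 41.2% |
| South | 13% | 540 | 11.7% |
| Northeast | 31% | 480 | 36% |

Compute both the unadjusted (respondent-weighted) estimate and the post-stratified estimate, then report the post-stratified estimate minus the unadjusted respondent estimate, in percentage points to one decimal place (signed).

Naive respondent-only estimate (weights = respondent counts):
  (480/1500)×41.2 + (540/1500)×11.7 + (480/1500)×36 = 28.916%
Reweighting by population region shares:
  0.56×41.2 + 0.13×11.7 + 0.31×36 = 35.753%
Difference = 35.753 − 28.916 = 6.837 pp.

+6.8 percentage points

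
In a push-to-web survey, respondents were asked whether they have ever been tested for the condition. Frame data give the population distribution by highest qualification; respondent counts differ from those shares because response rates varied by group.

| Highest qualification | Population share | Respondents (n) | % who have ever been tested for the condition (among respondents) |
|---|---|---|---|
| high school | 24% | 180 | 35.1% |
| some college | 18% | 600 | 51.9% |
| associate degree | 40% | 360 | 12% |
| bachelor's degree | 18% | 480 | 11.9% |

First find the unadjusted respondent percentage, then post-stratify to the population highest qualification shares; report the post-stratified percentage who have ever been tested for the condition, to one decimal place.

24.7%

Unadjusted (pooled respondent) estimate weights by respondent counts:
  (180/1620)×35.1 + (600/1620)×51.9 + (360/1620)×12 + (480/1620)×11.9 = 29.3148%
Post-stratified estimate weights by population shares:
  0.24×35.1 + 0.18×51.9 + 0.4×12 + 0.18×11.9 = 24.708%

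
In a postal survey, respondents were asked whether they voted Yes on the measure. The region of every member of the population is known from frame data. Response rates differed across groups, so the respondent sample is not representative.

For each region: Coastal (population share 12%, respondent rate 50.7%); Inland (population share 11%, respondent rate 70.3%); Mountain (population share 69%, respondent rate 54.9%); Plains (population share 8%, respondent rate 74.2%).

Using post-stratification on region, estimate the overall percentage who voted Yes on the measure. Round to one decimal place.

Reweight to the known region distribution:
  Coastal: 0.12 × 50.7 = 6.084
  Inland: 0.11 × 70.3 = 7.733
  Mountain: 0.69 × 54.9 = 37.881
  Plains: 0.08 × 74.2 = 5.936
Post-stratified estimate = 57.634 → 57.6%.

57.6%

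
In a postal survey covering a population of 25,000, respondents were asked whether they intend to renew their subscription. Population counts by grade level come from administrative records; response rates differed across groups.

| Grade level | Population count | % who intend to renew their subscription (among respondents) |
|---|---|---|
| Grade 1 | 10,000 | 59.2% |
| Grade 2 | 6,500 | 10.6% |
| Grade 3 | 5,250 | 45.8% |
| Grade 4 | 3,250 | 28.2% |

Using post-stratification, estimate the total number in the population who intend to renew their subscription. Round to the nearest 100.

Apply each group's respondent rate to its population count:
  Grade 1: 10,000 × 59.2% = 5920
  Grade 2: 6,500 × 10.6% = 689
  Grade 3: 5,250 × 45.8% = 2404.5
  Grade 4: 3,250 × 28.2% = 916.5
Estimated total = 9930 → 9,900.

9,900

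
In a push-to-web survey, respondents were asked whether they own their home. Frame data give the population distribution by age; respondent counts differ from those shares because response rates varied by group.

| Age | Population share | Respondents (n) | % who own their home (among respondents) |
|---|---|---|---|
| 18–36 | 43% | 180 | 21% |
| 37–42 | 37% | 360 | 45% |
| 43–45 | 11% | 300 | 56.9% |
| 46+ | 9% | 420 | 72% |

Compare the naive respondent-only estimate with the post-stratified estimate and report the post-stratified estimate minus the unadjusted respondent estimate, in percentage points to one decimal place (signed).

Naive respondent-only estimate (weights = respondent counts):
  (180/1260)×21 + (360/1260)×45 + (300/1260)×56.9 + (420/1260)×72 = 53.4048%
Reweighting by population age shares:
  0.43×21 + 0.37×45 + 0.11×56.9 + 0.09×72 = 38.419%
Difference = 38.419 − 53.4048 = -14.9858 pp.

-15.0 percentage points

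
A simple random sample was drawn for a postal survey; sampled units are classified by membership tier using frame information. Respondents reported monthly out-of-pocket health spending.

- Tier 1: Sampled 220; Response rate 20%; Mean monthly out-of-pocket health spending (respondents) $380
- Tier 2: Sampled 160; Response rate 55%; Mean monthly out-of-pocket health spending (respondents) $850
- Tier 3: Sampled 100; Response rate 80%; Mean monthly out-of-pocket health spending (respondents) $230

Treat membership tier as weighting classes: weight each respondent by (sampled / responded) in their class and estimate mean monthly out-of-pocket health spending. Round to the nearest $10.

$510

Inverse-response-rate weighting restores each class to its sampled count, so class totals weight by n_sampled:
  Tier 1: 220 × 380 = 83,600
  Tier 2: 160 × 850 = 136,000
  Tier 3: 100 × 230 = 23,000
Adjusted estimate = 242,600 / 480 = 505.417 → $510.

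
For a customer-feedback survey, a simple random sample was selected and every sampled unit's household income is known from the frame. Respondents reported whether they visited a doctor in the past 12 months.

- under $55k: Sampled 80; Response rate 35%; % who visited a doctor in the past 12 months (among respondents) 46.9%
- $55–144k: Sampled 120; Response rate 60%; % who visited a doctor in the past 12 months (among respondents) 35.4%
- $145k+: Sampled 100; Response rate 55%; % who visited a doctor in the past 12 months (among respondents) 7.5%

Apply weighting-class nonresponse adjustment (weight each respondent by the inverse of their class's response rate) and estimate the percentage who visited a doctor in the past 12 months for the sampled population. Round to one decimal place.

Weighting each respondent by the inverse class response rate inflates each class back to its sampled size, so the class weight is n_sampled:
  under $55k: 80 × 46.9 = 3752
  $55–144k: 120 × 35.4 = 4248
  $145k+: 100 × 7.5 = 750
Adjusted estimate = 8750 / 300 = 29.1667 → 29.2%.

29.2%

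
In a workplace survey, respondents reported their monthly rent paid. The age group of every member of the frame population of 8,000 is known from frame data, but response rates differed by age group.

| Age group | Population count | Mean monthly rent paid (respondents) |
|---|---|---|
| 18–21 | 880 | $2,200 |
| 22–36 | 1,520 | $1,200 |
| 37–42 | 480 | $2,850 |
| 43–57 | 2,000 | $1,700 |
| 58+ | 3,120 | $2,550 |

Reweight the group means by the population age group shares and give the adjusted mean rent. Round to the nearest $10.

Weight each group's respondent value by its population share:
  18–21: (880/8,000) × 2200 = 242
  22–36: (1,520/8,000) × 1200 = 228
  37–42: (480/8,000) × 2850 = 171
  43–57: (2,000/8,000) × 1700 = 425
  58+: (3,120/8,000) × 2550 = 994.5
Post-stratified estimate = 2060.5 → $2,060.

$2,060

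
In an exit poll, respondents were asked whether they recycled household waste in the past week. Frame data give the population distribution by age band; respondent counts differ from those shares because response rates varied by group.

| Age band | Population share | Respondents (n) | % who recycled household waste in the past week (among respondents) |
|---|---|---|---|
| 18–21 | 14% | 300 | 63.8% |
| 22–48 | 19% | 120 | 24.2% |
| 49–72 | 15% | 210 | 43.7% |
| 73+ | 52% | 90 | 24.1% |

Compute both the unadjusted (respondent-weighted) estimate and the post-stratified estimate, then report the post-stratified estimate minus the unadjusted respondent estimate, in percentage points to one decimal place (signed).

-13.8 percentage points

Without adjustment, the pooled respondent share is:
  (300/720)×63.8 + (120/720)×24.2 + (210/720)×43.7 + (90/720)×24.1 = 46.375%
Reweighting by population age band shares:
  0.14×63.8 + 0.19×24.2 + 0.15×43.7 + 0.52×24.1 = 32.617%
Difference = 32.617 − 46.375 = -13.758 pp.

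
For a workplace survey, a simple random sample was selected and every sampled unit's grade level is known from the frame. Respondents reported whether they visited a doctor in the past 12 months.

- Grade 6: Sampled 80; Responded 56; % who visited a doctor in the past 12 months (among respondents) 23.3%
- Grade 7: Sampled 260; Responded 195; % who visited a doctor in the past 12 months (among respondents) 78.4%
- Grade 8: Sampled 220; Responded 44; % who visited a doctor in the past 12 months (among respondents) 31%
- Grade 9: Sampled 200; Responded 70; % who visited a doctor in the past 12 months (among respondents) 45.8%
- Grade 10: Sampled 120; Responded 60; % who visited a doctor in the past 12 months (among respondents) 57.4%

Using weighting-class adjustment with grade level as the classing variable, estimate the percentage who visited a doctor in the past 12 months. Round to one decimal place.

51.3%

Response rates by class: Grade 6 56/80 = 70%, Grade 7 195/260 = 75%, Grade 8 44/220 = 20%, Grade 9 70/200 = 35%, Grade 10 60/120 = 50%.
Inverse-response-rate weighting restores each class to its sampled count, so class totals weight by n_sampled:
  Grade 6: 80 × 23.3 = 1864
  Grade 7: 260 × 78.4 = 20,384
  Grade 8: 220 × 31 = 6820
  Grade 9: 200 × 45.8 = 9160
  Grade 10: 120 × 57.4 = 6888
Adjusted estimate = 45,116 / 880 = 51.2682 → 51.3%.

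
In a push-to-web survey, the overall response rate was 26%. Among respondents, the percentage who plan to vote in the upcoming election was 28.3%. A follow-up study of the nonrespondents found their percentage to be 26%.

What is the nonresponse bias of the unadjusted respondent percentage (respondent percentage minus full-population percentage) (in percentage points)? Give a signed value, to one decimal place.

Nonresponse fraction = 1 − 0.26 = 0.74.
Bias = (nonresponse fraction) × (respondent percentage − nonrespondent percentage)
     = 0.74 × (28.3 − 26) = 0.74 × 2.3 = 1.702.

+1.7 percentage points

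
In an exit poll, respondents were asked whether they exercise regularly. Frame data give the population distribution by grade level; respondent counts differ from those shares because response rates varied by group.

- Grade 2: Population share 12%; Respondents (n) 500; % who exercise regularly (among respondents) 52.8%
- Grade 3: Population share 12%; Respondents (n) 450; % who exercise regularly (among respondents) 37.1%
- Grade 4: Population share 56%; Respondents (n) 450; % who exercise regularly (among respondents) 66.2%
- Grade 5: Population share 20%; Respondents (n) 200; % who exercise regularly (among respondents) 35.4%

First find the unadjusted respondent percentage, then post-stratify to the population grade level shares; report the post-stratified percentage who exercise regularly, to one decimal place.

Unadjusted (pooled respondent) estimate weights by respondent counts:
  (500/1600)×52.8 + (450/1600)×37.1 + (450/1600)×66.2 + (200/1600)×35.4 = 49.9781%
Post-stratifying to population shares instead:
  0.12×52.8 + 0.12×37.1 + 0.56×66.2 + 0.2×35.4 = 54.94%

54.9%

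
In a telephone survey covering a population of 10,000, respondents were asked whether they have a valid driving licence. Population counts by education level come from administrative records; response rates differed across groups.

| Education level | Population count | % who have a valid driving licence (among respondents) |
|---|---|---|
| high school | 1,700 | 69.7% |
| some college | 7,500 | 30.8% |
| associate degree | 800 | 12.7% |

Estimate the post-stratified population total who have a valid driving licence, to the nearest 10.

Each cell contributes its population count × the respondent rate:
  high school: 1,700 × 69.7% = 1184.9
  some college: 7,500 × 30.8% = 2310
  associate degree: 800 × 12.7% = 101.6
Estimated total = 3596.5 → 3,600.

3,600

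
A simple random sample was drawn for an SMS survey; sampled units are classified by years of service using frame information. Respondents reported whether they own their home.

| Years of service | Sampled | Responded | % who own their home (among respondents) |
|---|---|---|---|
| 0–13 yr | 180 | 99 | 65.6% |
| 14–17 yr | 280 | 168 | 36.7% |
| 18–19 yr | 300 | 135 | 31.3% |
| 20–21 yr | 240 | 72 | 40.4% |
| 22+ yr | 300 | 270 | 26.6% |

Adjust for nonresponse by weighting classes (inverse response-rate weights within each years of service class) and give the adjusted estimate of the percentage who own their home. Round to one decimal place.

Class response rates: 0–13 yr 99/180 = 55%, 14–17 yr 168/280 = 60%, 18–19 yr 135/300 = 45%, 20–21 yr 72/240 = 30%, 22+ yr 270/300 = 90%.
Weighting each respondent by the inverse class response rate inflates each class back to its sampled size, so the class weight is n_sampled:
  0–13 yr: 180 × 65.6 = 11808
  14–17 yr: 280 × 36.7 = 10,276
  18–19 yr: 300 × 31.3 = 9390
  20–21 yr: 240 × 40.4 = 9696
  22+ yr: 300 × 26.6 = 7980
Adjusted estimate = 49,150 / 1,300 = 37.8077 → 37.8%.

37.8%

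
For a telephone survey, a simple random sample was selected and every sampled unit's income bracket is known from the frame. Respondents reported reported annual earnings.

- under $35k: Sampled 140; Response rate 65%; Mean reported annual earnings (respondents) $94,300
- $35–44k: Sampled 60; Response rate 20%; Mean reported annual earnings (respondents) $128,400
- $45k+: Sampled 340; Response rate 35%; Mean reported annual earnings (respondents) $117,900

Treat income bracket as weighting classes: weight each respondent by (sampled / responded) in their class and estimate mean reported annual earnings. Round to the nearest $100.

$112,900

With weight = n_sampled/n_responded per class, the weighted class total is n_sampled:
  under $35k: 140 × 94,300 = 13,202,000
  $35–44k: 60 × 128,400 = 7,704,000
  $45k+: 340 × 117,900 = 40,086,000
Adjusted estimate = 60,992,000 / 540 = 112948 → $112,900.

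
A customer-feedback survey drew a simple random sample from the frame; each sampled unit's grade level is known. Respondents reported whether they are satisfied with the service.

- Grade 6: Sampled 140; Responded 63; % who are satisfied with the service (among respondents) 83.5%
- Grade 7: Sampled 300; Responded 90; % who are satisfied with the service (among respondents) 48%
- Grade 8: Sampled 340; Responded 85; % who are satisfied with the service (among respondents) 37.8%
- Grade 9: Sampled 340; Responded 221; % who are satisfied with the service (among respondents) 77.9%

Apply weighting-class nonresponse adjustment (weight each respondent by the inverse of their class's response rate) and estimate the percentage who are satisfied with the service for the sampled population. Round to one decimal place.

Response rates by class: Grade 6 63/140 = 45%, Grade 7 90/300 = 30%, Grade 8 85/340 = 25%, Grade 9 221/340 = 65%.
With weight = n_sampled/n_responded per class, the weighted class total is n_sampled:
  Grade 6: 140 × 83.5 = 11,690
  Grade 7: 300 × 48 = 14,400
  Grade 8: 340 × 37.8 = 12852
  Grade 9: 340 × 77.9 = 26486
Adjusted estimate = 65,428 / 1,120 = 58.4179 → 58.4%.

58.4%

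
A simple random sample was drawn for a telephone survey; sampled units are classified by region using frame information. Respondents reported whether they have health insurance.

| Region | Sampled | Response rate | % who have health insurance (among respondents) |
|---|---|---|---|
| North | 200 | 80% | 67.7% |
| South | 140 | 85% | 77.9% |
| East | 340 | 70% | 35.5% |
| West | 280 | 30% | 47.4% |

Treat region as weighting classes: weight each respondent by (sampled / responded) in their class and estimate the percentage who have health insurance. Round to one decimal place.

51.9%

Inverse-response-rate weighting restores each class to its sampled count, so class totals weight by n_sampled:
  North: 200 × 67.7 = 13,540
  South: 140 × 77.9 = 10,906
  East: 340 × 35.5 = 12,070
  West: 280 × 47.4 = 13,272
Adjusted estimate = 49,788 / 960 = 51.8625 → 51.9%.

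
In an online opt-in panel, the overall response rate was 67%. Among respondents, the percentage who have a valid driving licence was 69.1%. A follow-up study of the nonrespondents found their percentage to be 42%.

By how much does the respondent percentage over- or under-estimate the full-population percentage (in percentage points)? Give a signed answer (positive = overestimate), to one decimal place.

Nonresponse fraction = 1 − 0.67 = 0.33.
Bias = (nonresponse fraction) × (respondent percentage − nonrespondent percentage)
     = 0.33 × (69.1 − 42) = 0.33 × 27.1 = 8.943.

+8.9 percentage points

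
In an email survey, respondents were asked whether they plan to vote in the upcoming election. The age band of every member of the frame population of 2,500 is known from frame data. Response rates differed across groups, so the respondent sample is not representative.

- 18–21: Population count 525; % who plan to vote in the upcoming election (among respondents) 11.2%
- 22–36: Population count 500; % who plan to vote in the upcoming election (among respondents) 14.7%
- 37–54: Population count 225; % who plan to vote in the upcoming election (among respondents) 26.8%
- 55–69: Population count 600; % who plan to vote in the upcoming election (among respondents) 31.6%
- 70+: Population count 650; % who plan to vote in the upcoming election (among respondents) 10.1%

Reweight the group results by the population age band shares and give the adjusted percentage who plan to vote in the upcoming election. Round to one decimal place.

Reweight to the known age band distribution:
  18–21: (525/2,500) × 11.2 = 2.352
  22–36: (500/2,500) × 14.7 = 2.94
  37–54: (225/2,500) × 26.8 = 2.412
  55–69: (600/2,500) × 31.6 = 7.584
  70+: (650/2,500) × 10.1 = 2.626
Post-stratified estimate = 17.914 → 17.9%.

17.9%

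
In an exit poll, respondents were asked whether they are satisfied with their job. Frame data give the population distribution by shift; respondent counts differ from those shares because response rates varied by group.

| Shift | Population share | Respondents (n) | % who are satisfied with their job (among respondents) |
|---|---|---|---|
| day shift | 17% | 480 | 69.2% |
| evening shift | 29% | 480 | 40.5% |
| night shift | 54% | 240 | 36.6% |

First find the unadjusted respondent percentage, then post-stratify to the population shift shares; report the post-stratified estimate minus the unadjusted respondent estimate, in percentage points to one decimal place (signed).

Unadjusted (pooled respondent) estimate weights by respondent counts:
  (480/1200)×69.2 + (480/1200)×40.5 + (240/1200)×36.6 = 51.2%
Post-stratifying to population shares instead:
  0.17×69.2 + 0.29×40.5 + 0.54×36.6 = 43.273%
Difference = 43.273 − 51.2 = -7.927 pp.

-7.9 percentage points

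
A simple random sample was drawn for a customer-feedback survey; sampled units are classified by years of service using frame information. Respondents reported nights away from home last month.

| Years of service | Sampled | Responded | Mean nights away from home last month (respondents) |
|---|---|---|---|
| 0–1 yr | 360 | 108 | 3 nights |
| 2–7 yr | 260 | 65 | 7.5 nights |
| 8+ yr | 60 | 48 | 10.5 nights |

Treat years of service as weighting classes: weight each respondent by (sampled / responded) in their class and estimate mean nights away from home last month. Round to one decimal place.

Response rates by class: 0–1 yr 108/360 = 30%, 2–7 yr 65/260 = 25%, 8+ yr 48/60 = 80%.
Inverse-response-rate weighting restores each class to its sampled count, so class totals weight by n_sampled:
  0–1 yr: 360 × 3 = 1080
  2–7 yr: 260 × 7.5 = 1950
  8+ yr: 60 × 10.5 = 630
Adjusted estimate = 3660 / 680 = 5.38235 → 5.4.

5.4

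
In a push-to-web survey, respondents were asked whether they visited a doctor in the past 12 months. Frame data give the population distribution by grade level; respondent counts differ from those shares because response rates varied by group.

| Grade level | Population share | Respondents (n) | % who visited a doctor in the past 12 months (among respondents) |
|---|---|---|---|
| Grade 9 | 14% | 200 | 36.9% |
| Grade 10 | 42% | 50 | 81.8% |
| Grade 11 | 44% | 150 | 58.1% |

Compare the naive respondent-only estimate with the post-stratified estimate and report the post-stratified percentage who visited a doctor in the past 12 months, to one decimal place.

Naive respondent-only estimate (weights = respondent counts):
  (200/400)×36.9 + (50/400)×81.8 + (150/400)×58.1 = 50.4625%
Reweighting by population grade level shares:
  0.14×36.9 + 0.42×81.8 + 0.44×58.1 = 65.086%

65.1%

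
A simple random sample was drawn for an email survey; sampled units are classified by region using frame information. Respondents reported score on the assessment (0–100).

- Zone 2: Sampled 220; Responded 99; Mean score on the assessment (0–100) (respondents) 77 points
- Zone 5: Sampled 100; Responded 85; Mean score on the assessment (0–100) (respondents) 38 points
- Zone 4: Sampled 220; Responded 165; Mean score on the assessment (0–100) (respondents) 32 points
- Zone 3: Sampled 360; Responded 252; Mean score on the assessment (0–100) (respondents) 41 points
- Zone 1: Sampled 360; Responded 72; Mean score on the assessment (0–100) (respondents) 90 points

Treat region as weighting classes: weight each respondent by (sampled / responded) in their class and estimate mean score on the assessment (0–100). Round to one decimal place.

Class response rates: Zone 2 99/220 = 45%, Zone 5 85/100 = 85%, Zone 4 165/220 = 75%, Zone 3 252/360 = 70%, Zone 1 72/360 = 20%.
Each respondent's weight = sampled/responded in their class; summing within a class gives n_sampled, so:
  Zone 2: 220 × 77 = 16,940
  Zone 5: 100 × 38 = 3800
  Zone 4: 220 × 32 = 7040
  Zone 3: 360 × 41 = 14,760
  Zone 1: 360 × 90 = 32,400
Adjusted estimate = 74,940 / 1,260 = 59.4762 → 59.5.

59.5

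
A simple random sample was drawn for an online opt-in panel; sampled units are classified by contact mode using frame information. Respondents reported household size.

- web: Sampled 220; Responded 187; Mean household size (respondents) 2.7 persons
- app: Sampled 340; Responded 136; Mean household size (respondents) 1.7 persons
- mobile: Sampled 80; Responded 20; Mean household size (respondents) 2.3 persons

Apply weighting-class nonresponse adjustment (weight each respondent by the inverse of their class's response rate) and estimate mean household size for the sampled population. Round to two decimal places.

2.12

Class response rates: web 187/220 = 85%, app 136/340 = 40%, mobile 20/80 = 25%.
Inverse-response-rate weighting restores each class to its sampled count, so class totals weight by n_sampled:
  web: 220 × 2.7 = 594
  app: 340 × 1.7 = 578
  mobile: 80 × 2.3 = 184
Adjusted estimate = 1356 / 640 = 2.11875 → 2.12.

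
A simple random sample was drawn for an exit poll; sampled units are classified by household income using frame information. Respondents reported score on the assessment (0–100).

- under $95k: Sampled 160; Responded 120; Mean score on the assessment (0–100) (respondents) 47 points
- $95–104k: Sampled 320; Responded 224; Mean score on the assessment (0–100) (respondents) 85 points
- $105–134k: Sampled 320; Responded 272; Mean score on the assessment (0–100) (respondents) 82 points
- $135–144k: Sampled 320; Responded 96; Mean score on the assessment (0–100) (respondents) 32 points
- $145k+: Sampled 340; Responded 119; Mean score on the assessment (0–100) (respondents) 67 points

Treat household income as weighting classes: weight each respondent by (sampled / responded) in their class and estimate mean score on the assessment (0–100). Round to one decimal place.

Response rates by class: under $95k 120/160 = 75%, $95–104k 224/320 = 70%, $105–134k 272/320 = 85%, $135–144k 96/320 = 30%, $145k+ 119/340 = 35%.
Weighting each respondent by the inverse class response rate inflates each class back to its sampled size, so the class weight is n_sampled:
  under $95k: 160 × 47 = 7520
  $95–104k: 320 × 85 = 27,200
  $105–134k: 320 × 82 = 26,240
  $135–144k: 320 × 32 = 10,240
  $145k+: 340 × 67 = 22,780
Adjusted estimate = 93,980 / 1,460 = 64.3699 → 64.4.

64.4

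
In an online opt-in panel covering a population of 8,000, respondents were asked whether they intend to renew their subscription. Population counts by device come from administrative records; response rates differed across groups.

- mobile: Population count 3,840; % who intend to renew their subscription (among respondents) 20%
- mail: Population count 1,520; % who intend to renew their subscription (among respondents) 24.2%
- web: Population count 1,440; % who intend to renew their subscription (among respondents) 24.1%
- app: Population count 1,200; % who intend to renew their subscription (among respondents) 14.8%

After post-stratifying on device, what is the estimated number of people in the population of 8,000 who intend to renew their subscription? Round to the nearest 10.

Apply each group's respondent rate to its population count:
  mobile: 3,840 × 20% = 768
  mail: 1,520 × 24.2% = 367.84
  web: 1,440 × 24.1% = 347.04
  app: 1,200 × 14.8% = 177.6
Estimated total = 1660.48 → 1,660.

1,660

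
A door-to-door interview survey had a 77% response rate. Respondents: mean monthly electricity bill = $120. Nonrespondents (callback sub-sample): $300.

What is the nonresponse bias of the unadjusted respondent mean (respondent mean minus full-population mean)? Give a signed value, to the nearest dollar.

-$41

Nonresponse fraction = 1 − 0.77 = 0.23.
Bias = (nonresponse fraction) × (respondent mean − nonrespondent mean)
     = 0.23 × (120 − 300) = 0.23 × -180 = -41.4.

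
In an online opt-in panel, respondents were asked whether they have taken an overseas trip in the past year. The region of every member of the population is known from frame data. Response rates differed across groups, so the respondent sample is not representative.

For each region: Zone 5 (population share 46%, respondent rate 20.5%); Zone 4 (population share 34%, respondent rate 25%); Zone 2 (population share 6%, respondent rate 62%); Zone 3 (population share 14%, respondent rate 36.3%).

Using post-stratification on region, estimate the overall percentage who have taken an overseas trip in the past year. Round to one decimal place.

Reweight to the known region distribution:
  Zone 5: 0.46 × 20.5 = 9.43
  Zone 4: 0.34 × 25 = 8.5
  Zone 2: 0.06 × 62 = 3.72
  Zone 3: 0.14 × 36.3 = 5.082
Post-stratified estimate = 26.732 → 26.7%.

26.7%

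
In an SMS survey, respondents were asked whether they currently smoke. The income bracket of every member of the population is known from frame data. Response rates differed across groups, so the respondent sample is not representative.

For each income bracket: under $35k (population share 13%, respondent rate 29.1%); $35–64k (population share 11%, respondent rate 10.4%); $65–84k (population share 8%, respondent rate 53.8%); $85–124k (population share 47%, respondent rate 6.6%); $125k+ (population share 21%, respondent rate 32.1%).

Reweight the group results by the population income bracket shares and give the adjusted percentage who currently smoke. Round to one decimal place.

Reweight to the known income bracket distribution:
  under $35k: 0.13 × 29.1 = 3.783
  $35–64k: 0.11 × 10.4 = 1.144
  $65–84k: 0.08 × 53.8 = 4.304
  $85–124k: 0.47 × 6.6 = 3.102
  $125k+: 0.21 × 32.1 = 6.741
Post-stratified estimate = 19.074 → 19.1%.

19.1%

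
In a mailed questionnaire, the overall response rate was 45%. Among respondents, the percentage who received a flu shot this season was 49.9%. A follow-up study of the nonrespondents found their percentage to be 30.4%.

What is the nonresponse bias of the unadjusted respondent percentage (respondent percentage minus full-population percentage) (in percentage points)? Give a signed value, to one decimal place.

Nonresponse fraction = 1 − 0.45 = 0.55.
Bias = (nonresponse fraction) × (respondent percentage − nonrespondent percentage)
     = 0.55 × (49.9 − 30.4) = 0.55 × 19.5 = 10.725.

+10.7 percentage points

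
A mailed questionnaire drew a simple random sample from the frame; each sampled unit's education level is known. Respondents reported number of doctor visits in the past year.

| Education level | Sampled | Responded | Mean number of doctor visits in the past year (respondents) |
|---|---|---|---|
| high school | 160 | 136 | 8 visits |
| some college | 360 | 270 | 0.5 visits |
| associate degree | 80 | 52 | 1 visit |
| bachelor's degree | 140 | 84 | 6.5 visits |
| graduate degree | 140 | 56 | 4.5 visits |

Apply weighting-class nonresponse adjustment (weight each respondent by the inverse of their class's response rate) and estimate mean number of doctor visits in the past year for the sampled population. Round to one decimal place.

Response rates by class: high school 136/160 = 85%, some college 270/360 = 75%, associate degree 52/80 = 65%, bachelor's degree 84/140 = 60%, graduate degree 56/140 = 40%.
Each respondent's weight = sampled/responded in their class; summing within a class gives n_sampled, so:
  high school: 160 × 8 = 1280
  some college: 360 × 0.5 = 180
  associate degree: 80 × 1 = 80
  bachelor's degree: 140 × 6.5 = 910
  graduate degree: 140 × 4.5 = 630
Adjusted estimate = 3080 / 880 = 3.5 → 3.5.

3.5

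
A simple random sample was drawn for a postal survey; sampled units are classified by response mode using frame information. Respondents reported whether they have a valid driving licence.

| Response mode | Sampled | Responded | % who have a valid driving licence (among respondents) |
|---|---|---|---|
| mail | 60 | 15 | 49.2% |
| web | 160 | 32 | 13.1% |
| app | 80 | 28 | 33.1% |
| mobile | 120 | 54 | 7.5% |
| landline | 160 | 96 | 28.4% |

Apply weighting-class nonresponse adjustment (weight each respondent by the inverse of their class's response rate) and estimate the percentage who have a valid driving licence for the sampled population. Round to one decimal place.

Response rates by class: mail 15/60 = 25%, web 32/160 = 20%, app 28/80 = 35%, mobile 54/120 = 45%, landline 96/160 = 60%.
Inverse-response-rate weighting restores each class to its sampled count, so class totals weight by n_sampled:
  mail: 60 × 49.2 = 2952
  web: 160 × 13.1 = 2096
  app: 80 × 33.1 = 2648
  mobile: 120 × 7.5 = 900
  landline: 160 × 28.4 = 4544
Adjusted estimate = 13,140 / 580 = 22.6552 → 22.7%.

22.7%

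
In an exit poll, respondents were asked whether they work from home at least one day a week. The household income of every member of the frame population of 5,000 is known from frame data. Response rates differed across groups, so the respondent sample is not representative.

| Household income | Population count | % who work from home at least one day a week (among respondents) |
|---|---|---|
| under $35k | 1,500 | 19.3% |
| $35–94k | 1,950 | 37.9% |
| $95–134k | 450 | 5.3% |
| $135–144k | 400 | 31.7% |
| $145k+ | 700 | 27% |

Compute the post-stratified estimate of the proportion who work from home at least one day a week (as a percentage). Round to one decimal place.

Weight each group's respondent value by its population share:
  under $35k: (1,500/5,000) × 19.3 = 5.79
  $35–94k: (1,950/5,000) × 37.9 = 14.781
  $95–134k: (450/5,000) × 5.3 = 0.477
  $135–144k: (400/5,000) × 31.7 = 2.536
  $145k+: (700/5,000) × 27 = 3.78
Post-stratified estimate = 27.364 → 27.4%.

27.4%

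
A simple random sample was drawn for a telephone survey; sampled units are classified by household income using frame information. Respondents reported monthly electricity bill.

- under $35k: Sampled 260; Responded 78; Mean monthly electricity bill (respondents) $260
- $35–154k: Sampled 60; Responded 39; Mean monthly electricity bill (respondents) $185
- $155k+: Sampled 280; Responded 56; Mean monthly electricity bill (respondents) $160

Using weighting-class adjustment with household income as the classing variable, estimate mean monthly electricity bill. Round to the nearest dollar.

$206

Class response rates: under $35k 78/260 = 30%, $35–154k 39/60 = 65%, $155k+ 56/280 = 20%.
With weight = n_sampled/n_responded per class, the weighted class total is n_sampled:
  under $35k: 260 × 260 = 67,600
  $35–154k: 60 × 185 = 11,100
  $155k+: 280 × 160 = 44,800
Adjusted estimate = 123,500 / 600 = 205.833 → $206.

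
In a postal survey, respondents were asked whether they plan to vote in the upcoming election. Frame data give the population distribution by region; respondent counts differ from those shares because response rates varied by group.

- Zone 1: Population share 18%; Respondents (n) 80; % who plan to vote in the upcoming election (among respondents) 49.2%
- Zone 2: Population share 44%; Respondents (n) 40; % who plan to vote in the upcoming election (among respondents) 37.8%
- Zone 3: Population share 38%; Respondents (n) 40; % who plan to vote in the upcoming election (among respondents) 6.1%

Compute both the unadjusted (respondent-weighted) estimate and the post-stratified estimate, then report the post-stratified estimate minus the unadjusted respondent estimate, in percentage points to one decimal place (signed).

Without adjustment, the pooled respondent share is:
  (80/160)×49.2 + (40/160)×37.8 + (40/160)×6.1 = 35.575%
Post-stratifying to population shares instead:
  0.18×49.2 + 0.44×37.8 + 0.38×6.1 = 27.806%
Difference = 27.806 − 35.575 = -7.769 pp.

-7.8 percentage points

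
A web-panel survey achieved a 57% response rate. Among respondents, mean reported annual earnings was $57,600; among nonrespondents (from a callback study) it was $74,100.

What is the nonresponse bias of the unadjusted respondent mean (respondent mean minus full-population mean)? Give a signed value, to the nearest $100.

-$7,100

Nonresponse fraction = 1 − 0.57 = 0.43.
Bias = (nonresponse fraction) × (respondent mean − nonrespondent mean)
     = 0.43 × (57,600 − 74,100) = 0.43 × -16,500 = -7095.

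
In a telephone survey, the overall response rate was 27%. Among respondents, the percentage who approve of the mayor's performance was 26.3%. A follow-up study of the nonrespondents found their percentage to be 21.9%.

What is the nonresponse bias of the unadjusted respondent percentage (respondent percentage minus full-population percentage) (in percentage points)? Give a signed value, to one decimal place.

Nonresponse fraction = 1 − 0.27 = 0.73.
Bias = (nonresponse fraction) × (respondent percentage − nonrespondent percentage)
     = 0.73 × (26.3 − 21.9) = 0.73 × 4.4 = 3.212.

+3.2 percentage points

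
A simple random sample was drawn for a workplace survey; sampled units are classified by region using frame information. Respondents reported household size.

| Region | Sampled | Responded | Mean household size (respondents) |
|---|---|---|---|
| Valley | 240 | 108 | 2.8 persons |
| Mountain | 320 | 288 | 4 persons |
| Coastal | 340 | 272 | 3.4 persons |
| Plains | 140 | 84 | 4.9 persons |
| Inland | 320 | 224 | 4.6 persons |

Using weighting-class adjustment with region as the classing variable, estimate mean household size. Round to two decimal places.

Response rates by class: Valley 108/240 = 45%, Mountain 288/320 = 90%, Coastal 272/340 = 80%, Plains 84/140 = 60%, Inland 224/320 = 70%.
Weighting each respondent by the inverse class response rate inflates each class back to its sampled size, so the class weight is n_sampled:
  Valley: 240 × 2.8 = 672
  Mountain: 320 × 4 = 1280
  Coastal: 340 × 3.4 = 1156
  Plains: 140 × 4.9 = 686
  Inland: 320 × 4.6 = 1472
Adjusted estimate = 5266 / 1,360 = 3.87206 → 3.87.

3.87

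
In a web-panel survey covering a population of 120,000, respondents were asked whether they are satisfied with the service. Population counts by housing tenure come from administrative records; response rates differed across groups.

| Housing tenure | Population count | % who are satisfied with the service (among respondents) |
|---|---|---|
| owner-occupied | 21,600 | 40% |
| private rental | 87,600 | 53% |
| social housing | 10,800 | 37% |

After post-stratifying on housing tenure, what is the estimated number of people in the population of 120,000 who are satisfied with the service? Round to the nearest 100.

Apply each group's respondent rate to its population count:
  owner-occupied: 21,600 × 40% = 8640
  private rental: 87,600 × 53% = 46,428
  social housing: 10,800 × 37% = 3996
Estimated total = 59,064 → 59,100.

59,100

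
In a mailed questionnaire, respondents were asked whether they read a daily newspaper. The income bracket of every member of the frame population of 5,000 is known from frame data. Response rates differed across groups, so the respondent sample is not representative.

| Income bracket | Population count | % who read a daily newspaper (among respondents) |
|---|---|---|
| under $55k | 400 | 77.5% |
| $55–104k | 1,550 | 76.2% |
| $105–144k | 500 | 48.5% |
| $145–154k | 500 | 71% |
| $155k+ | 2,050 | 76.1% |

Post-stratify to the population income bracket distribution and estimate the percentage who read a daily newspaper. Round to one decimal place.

Post-stratification weights by population share, not respondent share:
  under $55k: (400/5,000) × 77.5 = 6.2
  $55–104k: (1,550/5,000) × 76.2 = 23.622
  $105–144k: (500/5,000) × 48.5 = 4.85
  $145–154k: (500/5,000) × 71 = 7.1
  $155k+: (2,050/5,000) × 76.1 = 31.201
Post-stratified estimate = 72.973 → 73.0%.

73.0%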